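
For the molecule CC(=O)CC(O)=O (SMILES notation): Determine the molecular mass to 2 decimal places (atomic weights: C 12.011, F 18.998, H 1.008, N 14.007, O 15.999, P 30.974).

102.09 g/mol

First, the molecular formula is C4H6O3 (counting implicit H from valence).
  C: 4 × 12.011 = 48.044
  H: 6 × 1.008 = 6.048
  O: 3 × 15.999 = 47.997
Sum: 4×12.011 + 6×1.008 + 3×15.999 = 102.089 → 102.09 g/mol.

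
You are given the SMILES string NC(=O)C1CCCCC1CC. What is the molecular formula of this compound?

C9H17NO

Walk through each heavy atom and fill implicit hydrogens from standard valence (C 4, N 3, O 2, S 2, halogen 1):
  atom 1: N, bond orders sum to 1 (valence 3) → 2 H
  atom 2: C, bond orders sum to 4 (valence 4) → 0 H
  atom 3: O, bond orders sum to 2 (valence 2) → 0 H
  atom 4: C, bond orders sum to 3 (valence 4) → 1 H
  atom 5: C, bond orders sum to 2 (valence 4) → 2 H
  atom 6: C, bond orders sum to 2 (valence 4) → 2 H
  atom 7: C, bond orders sum to 2 (valence 4) → 2 H
  atom 8: C, bond orders sum to 2 (valence 4) → 2 H
  atom 9: C, bond orders sum to 3 (valence 4) → 1 H
  atom 10: C, bond orders sum to 2 (valence 4) → 2 H
  atom 11: C, bond orders sum to 1 (valence 4) → 3 H
Totals → C:9, H:17, N:1, O:1.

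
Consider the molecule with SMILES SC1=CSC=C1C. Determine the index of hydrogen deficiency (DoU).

3

Degree of unsaturation = (number of rings) + (number of π bonds).
Ring closures in the SMILES: 1.
π bonds: 2 double bonds (each 1 DoU) → 2 DoU from unsaturation.
Total DoU = 1 + 2 = 3.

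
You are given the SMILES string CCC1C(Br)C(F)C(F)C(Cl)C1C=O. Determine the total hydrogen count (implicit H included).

Walk through each heavy atom and fill implicit hydrogens from standard valence (C 4, N 3, O 2, S 2, halogen 1):
  atom 1: C, bond orders sum to 1 (valence 4) → 3 H
  atom 2: C, bond orders sum to 2 (valence 4) → 2 H
  atom 3: C, bond orders sum to 3 (valence 4) → 1 H
  atom 4: C, bond orders sum to 3 (valence 4) → 1 H
  atom 5: Br (halogen, monovalent) → 0 H
  atom 6: C, bond orders sum to 3 (valence 4) → 1 H
  atom 7: F (halogen, monovalent) → 0 H
  atom 8: C, bond orders sum to 3 (valence 4) → 1 H
  atom 9: F (halogen, monovalent) → 0 H
  atom 10: C, bond orders sum to 3 (valence 4) → 1 H
  atom 11: Cl (halogen, monovalent) → 0 H
  atom 12: C, bond orders sum to 3 (valence 4) → 1 H
  atom 13: C, bond orders sum to 3 (valence 4) → 1 H
  atom 14: O, bond orders sum to 2 (valence 2) → 0 H
Total hydrogens: 12.

12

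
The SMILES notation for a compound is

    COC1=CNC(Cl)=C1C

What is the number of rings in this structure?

1

In SMILES, each pair of matching ring-closure digits denotes one ring-closing bond; the number of such bonds equals the number of independent rings.
Ring-closure bonds here: 1.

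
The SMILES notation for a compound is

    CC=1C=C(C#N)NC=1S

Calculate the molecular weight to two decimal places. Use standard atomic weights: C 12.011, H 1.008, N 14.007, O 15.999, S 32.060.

First, the molecular formula is C6H6N2S (counting implicit H from valence).
  C: 6 × 12.011 = 72.066
  H: 6 × 1.008 = 6.048
  N: 2 × 14.007 = 28.014
  S: 1 × 32.060 = 32.060
Sum: 6×12.011 + 6×1.008 + 2×14.007 + 1×32.060 = 138.188 → 138.19 g/mol.

138.19 g/mol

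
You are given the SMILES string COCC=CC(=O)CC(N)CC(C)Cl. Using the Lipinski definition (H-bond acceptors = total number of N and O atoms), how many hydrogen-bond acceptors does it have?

3

N atoms: 1; O atoms: 2.
Lipinski HBA = 1 + 2 = 3.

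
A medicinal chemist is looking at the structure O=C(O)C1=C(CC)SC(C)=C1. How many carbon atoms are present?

Count every carbon token in the SMILES (each C, including those in ring-closure positions and inside branches).
Carbon count: 8.

8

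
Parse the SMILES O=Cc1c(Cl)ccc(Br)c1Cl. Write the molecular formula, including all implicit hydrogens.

Walk through each heavy atom and fill implicit hydrogens from standard valence (C 4, N 3, O 2, S 2, halogen 1); for lowercase aromatic atoms, an aromatic c carries 1 H when it has two neighbours and 0 H with three, and aromatic n carries 0 H:
  atom 1: O, bond orders sum to 2 (valence 2) → 0 H
  atom 2: C, bond orders sum to 3 (valence 4) → 1 H
  atom 3: aromatic c, 3 neighbours → 0 H
  atom 4: aromatic c, 3 neighbours → 0 H
  atom 5: Cl (halogen, monovalent) → 0 H
  atom 6: aromatic c, 2 neighbours → 1 H
  atom 7: aromatic c, 2 neighbours → 1 H
  atom 8: aromatic c, 3 neighbours → 0 H
  atom 9: Br (halogen, monovalent) → 0 H
  atom 10: aromatic c, 3 neighbours → 0 H
  atom 11: Cl (halogen, monovalent) → 0 H
Totals → C:7, H:3, Br:1, Cl:2, O:1.
In Hill order: C7H3BrCl2O.

C7H3BrCl2O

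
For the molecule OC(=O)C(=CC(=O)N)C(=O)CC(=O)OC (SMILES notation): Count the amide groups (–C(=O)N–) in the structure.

1

The amide motif appears at heavy-atom position 6 in the SMILES.
Other groups present: 1 alkene, 1 carboxylic acid, 1 ester, 1 ketone.
Amide count: 1.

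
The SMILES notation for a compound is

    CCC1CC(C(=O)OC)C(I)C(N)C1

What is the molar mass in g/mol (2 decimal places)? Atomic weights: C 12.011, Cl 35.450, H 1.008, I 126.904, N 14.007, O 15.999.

First, the molecular formula is C10H18INO2 (counting implicit H from valence).
  C: 10 × 12.011 = 120.110
  H: 18 × 1.008 = 18.144
  I: 1 × 126.904 = 126.904
  N: 1 × 14.007 = 14.007
  O: 2 × 15.999 = 31.998
Sum: 10×12.011 + 18×1.008 + 1×126.904 + 1×14.007 + 2×15.999 = 311.163 → 311.16 g/mol.

311.16 g/mol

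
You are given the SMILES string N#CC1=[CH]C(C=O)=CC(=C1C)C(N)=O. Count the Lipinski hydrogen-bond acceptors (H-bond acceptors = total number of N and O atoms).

N atoms: 2; O atoms: 2.
Lipinski HBA = 2 + 2 = 4.

4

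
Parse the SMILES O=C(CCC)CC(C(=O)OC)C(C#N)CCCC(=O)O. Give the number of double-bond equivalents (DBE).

5

Degree of unsaturation = (number of rings) + (number of π bonds).
Ring closures in the SMILES: 0.
π bonds: 3 double bonds (each 1 DoU), 1 triple bond (each 2 DoU) → 5 DoU from unsaturation.
Total DoU = 0 + 5 = 5.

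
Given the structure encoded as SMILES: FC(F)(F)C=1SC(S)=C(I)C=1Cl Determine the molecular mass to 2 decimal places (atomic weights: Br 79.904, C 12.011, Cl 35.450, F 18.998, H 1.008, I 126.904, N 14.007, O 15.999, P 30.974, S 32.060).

344.53 g/mol

First, the molecular formula is C5HClF3IS2 (counting implicit H from valence).
  C: 5 × 12.011 = 60.055
  Cl: 1 × 35.450 = 35.450
  F: 3 × 18.998 = 56.994
  H: 1 × 1.008 = 1.008
  I: 1 × 126.904 = 126.904
  S: 2 × 32.060 = 64.120
Sum: 5×12.011 + 1×35.450 + 3×18.998 + 1×1.008 + 1×126.904 + 2×32.060 = 344.531 → 344.53 g/mol.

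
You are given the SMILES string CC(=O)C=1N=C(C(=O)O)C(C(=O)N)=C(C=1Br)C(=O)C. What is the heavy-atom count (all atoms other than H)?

19

Every atom symbol written in the SMILES (organic subset) is one heavy atom; implicit H are not written.
Heavy atoms by element → Br:1, C:11, N:2, O:5.
Total: 19.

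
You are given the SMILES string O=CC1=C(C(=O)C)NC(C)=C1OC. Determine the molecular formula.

Walk through each heavy atom and fill implicit hydrogens from standard valence (C 4, N 3, O 2, S 2, halogen 1):
  atom 1: O, bond orders sum to 2 (valence 2) → 0 H
  atom 2: C, bond orders sum to 3 (valence 4) → 1 H
  atom 3: C, bond orders sum to 4 (valence 4) → 0 H
  atom 4: C, bond orders sum to 4 (valence 4) → 0 H
  atom 5: C, bond orders sum to 4 (valence 4) → 0 H
  atom 6: O, bond orders sum to 2 (valence 2) → 0 H
  atom 7: C, bond orders sum to 1 (valence 4) → 3 H
  atom 8: N, bond orders sum to 2 (valence 3) → 1 H
  atom 9: C, bond orders sum to 4 (valence 4) → 0 H
  atom 10: C, bond orders sum to 1 (valence 4) → 3 H
  atom 11: C, bond orders sum to 4 (valence 4) → 0 H
  atom 12: O, bond orders sum to 2 (valence 2) → 0 H
  atom 13: C, bond orders sum to 1 (valence 4) → 3 H
Totals → C:9, H:11, N:1, O:3.
In Hill order: C9H11NO3.

C9H11NO3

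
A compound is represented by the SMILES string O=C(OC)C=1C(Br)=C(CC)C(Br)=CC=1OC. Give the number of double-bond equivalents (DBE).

Degree of unsaturation = (number of rings) + (number of π bonds).
Ring closures in the SMILES: 1.
π bonds: 4 double bonds (each 1 DoU) → 4 DoU from unsaturation.
Total DoU = 1 + 4 = 5.

5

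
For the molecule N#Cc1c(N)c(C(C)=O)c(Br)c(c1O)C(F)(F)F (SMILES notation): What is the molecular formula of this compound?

C10H6BrF3N2O2

Walk through each heavy atom and fill implicit hydrogens from standard valence (C 4, N 3, O 2, S 2, halogen 1); for lowercase aromatic atoms, an aromatic c carries 1 H when it has two neighbours and 0 H with three, and aromatic n carries 0 H:
  atom 1: N, bond orders sum to 3 (valence 3) → 0 H
  atom 2: C, bond orders sum to 4 (valence 4) → 0 H
  atom 3: aromatic c, 3 neighbours → 0 H
  atom 4: aromatic c, 3 neighbours → 0 H
  atom 5: N, bond orders sum to 1 (valence 3) → 2 H
  atom 6: aromatic c, 3 neighbours → 0 H
  atom 7: C, bond orders sum to 4 (valence 4) → 0 H
  atom 8: C, bond orders sum to 1 (valence 4) → 3 H
  atom 9: O, bond orders sum to 2 (valence 2) → 0 H
  atom 10: aromatic c, 3 neighbours → 0 H
  atom 11: Br (halogen, monovalent) → 0 H
  atom 12: aromatic c, 3 neighbours → 0 H
  atom 13: aromatic c, 3 neighbours → 0 H
  atom 14: O, bond orders sum to 1 (valence 2) → 1 H
  atom 15: C, bond orders sum to 4 (valence 4) → 0 H
  atom 16: F (halogen, monovalent) → 0 H
  atom 17: F (halogen, monovalent) → 0 H
  atom 18: F (halogen, monovalent) → 0 H
Totals → C:10, H:6, Br:1, F:3, N:2, O:2.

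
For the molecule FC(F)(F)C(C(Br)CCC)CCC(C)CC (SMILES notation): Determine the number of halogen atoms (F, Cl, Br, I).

4

Halogen atoms appear at heavy-atom positions 1, 3, 4, 7 (1×Br, 3×F).
Halogen count: 4.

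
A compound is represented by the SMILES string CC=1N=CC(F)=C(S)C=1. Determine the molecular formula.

C6H6FNS

Walk through each heavy atom and fill implicit hydrogens from standard valence (C 4, N 3, O 2, S 2, halogen 1):
  atom 1: C, bond orders sum to 1 (valence 4) → 3 H
  atom 2: C, bond orders sum to 4 (valence 4) → 0 H
  atom 3: N, bond orders sum to 3 (valence 3) → 0 H
  atom 4: C, bond orders sum to 3 (valence 4) → 1 H
  atom 5: C, bond orders sum to 4 (valence 4) → 0 H
  atom 6: F (halogen, monovalent) → 0 H
  atom 7: C, bond orders sum to 4 (valence 4) → 0 H
  atom 8: S, bond orders sum to 1 (valence 2) → 1 H
  atom 9: C, bond orders sum to 3 (valence 4) → 1 H
Totals → C:6, H:6, F:1, N:1, S:1.
In Hill order: C6H6FNS.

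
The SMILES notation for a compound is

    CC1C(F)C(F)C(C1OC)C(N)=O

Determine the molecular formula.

C8H13F2NO2

Walk through each heavy atom and fill implicit hydrogens from standard valence (C 4, N 3, O 2, S 2, halogen 1):
  atom 1: C, bond orders sum to 1 (valence 4) → 3 H
  atom 2: C, bond orders sum to 3 (valence 4) → 1 H
  atom 3: C, bond orders sum to 3 (valence 4) → 1 H
  atom 4: F (halogen, monovalent) → 0 H
  atom 5: C, bond orders sum to 3 (valence 4) → 1 H
  atom 6: F (halogen, monovalent) → 0 H
  atom 7: C, bond orders sum to 3 (valence 4) → 1 H
  atom 8: C, bond orders sum to 3 (valence 4) → 1 H
  atom 9: O, bond orders sum to 2 (valence 2) → 0 H
  atom 10: C, bond orders sum to 1 (valence 4) → 3 H
  atom 11: C, bond orders sum to 4 (valence 4) → 0 H
  atom 12: N, bond orders sum to 1 (valence 3) → 2 H
  atom 13: O, bond orders sum to 2 (valence 2) → 0 H
Totals → C:8, H:13, F:2, N:1, O:2.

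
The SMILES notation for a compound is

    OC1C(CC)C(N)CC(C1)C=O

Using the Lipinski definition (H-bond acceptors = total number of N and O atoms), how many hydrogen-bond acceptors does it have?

N atoms: 1; O atoms: 2.
Lipinski HBA = 1 + 2 = 3.

3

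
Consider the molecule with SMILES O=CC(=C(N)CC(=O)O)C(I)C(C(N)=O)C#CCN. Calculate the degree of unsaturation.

Degree of unsaturation = (number of rings) + (number of π bonds).
Ring closures in the SMILES: 0.
π bonds: 4 double bonds (each 1 DoU), 1 triple bond (each 2 DoU) → 6 DoU from unsaturation.
Total DoU = 0 + 6 = 6.

6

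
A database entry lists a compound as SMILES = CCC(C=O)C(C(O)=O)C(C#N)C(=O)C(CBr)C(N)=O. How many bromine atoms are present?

1

Scan the SMILES for Br atoms (remember two-letter symbols like Cl and Br are single atoms).
Bromine count: 1.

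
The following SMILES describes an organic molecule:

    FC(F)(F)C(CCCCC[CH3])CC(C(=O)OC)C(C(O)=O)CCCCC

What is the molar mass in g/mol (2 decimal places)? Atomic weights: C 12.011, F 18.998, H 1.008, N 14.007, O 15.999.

382.46 g/mol

First, the molecular formula is C19H33F3O4 (counting implicit H from valence).
  C: 19 × 12.011 = 228.209
  F: 3 × 18.998 = 56.994
  H: 33 × 1.008 = 33.264
  O: 4 × 15.999 = 63.996
Sum: 19×12.011 + 3×18.998 + 33×1.008 + 4×15.999 = 382.463 → 382.46 g/mol.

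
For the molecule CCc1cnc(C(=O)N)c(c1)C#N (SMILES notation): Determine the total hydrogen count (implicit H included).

9

Walk through each heavy atom and fill implicit hydrogens from standard valence (C 4, N 3, O 2, S 2, halogen 1); for lowercase aromatic atoms, an aromatic c carries 1 H when it has two neighbours and 0 H with three, and aromatic n carries 0 H:
  atom 1: C, bond orders sum to 1 (valence 4) → 3 H
  atom 2: C, bond orders sum to 2 (valence 4) → 2 H
  atom 3: aromatic c, 3 neighbours → 0 H
  atom 4: aromatic c, 2 neighbours → 1 H
  atom 5: aromatic n, 2 neighbours → 0 H
  atom 6: aromatic c, 3 neighbours → 0 H
  atom 7: C, bond orders sum to 4 (valence 4) → 0 H
  atom 8: O, bond orders sum to 2 (valence 2) → 0 H
  atom 9: N, bond orders sum to 1 (valence 3) → 2 H
  atom 10: aromatic c, 3 neighbours → 0 H
  atom 11: aromatic c, 2 neighbours → 1 H
  atom 12: C, bond orders sum to 4 (valence 4) → 0 H
  atom 13: N, bond orders sum to 3 (valence 3) → 0 H
Total hydrogens: 9.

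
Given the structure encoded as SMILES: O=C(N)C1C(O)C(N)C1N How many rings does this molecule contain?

In SMILES, each pair of matching ring-closure digits denotes one ring-closing bond; the number of such bonds equals the number of independent rings.
Ring-closure bonds here: 1.

1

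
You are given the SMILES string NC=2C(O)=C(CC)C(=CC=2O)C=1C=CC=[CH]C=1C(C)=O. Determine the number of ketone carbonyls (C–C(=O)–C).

1

The ketone motif appears at heavy-atom position 18 in the SMILES.
Other groups present: 2 hydroxyl, 1 primary amine.
Ketone count: 1.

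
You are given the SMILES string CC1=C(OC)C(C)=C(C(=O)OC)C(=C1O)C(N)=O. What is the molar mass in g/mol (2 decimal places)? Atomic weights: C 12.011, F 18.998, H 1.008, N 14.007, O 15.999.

First, the molecular formula is C12H15NO5 (counting implicit H from valence).
  C: 12 × 12.011 = 144.132
  H: 15 × 1.008 = 15.120
  N: 1 × 14.007 = 14.007
  O: 5 × 15.999 = 79.995
Sum: 12×12.011 + 15×1.008 + 1×14.007 + 5×15.999 = 253.254 → 253.25 g/mol.

253.25 g/mol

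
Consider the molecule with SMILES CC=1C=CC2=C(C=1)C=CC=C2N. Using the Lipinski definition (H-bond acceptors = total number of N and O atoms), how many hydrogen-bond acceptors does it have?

N atoms: 1; O atoms: 0.
Lipinski HBA = 1 + 0 = 1.

1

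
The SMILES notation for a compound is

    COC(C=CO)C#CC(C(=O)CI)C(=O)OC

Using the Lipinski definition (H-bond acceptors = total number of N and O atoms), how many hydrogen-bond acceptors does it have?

5

N atoms: 0; O atoms: 5.
Lipinski HBA = 0 + 5 = 5.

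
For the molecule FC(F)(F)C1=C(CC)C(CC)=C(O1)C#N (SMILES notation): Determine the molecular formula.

C10H10F3NO

Walk through each heavy atom and fill implicit hydrogens from standard valence (C 4, N 3, O 2, S 2, halogen 1):
  atom 1: F (halogen, monovalent) → 0 H
  atom 2: C, bond orders sum to 4 (valence 4) → 0 H
  atom 3: F (halogen, monovalent) → 0 H
  atom 4: F (halogen, monovalent) → 0 H
  atom 5: C, bond orders sum to 4 (valence 4) → 0 H
  atom 6: C, bond orders sum to 4 (valence 4) → 0 H
  atom 7: C, bond orders sum to 2 (valence 4) → 2 H
  atom 8: C, bond orders sum to 1 (valence 4) → 3 H
  atom 9: C, bond orders sum to 4 (valence 4) → 0 H
  atom 10: C, bond orders sum to 2 (valence 4) → 2 H
  atom 11: C, bond orders sum to 1 (valence 4) → 3 H
  atom 12: C, bond orders sum to 4 (valence 4) → 0 H
  atom 13: O, bond orders sum to 2 (valence 2) → 0 H
  atom 14: C, bond orders sum to 4 (valence 4) → 0 H
  atom 15: N, bond orders sum to 3 (valence 3) → 0 H
Totals → C:10, H:10, F:3, N:1, O:1.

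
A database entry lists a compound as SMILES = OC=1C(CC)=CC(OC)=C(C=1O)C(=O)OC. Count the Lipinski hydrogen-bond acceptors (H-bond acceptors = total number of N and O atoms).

5

N atoms: 0; O atoms: 5.
Lipinski HBA = 0 + 5 = 5.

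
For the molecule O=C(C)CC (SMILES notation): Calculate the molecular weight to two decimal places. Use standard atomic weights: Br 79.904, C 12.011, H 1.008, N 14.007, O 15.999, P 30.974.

72.11 g/mol

First, the molecular formula is C4H8O (counting implicit H from valence).
  C: 4 × 12.011 = 48.044
  H: 8 × 1.008 = 8.064
  O: 1 × 15.999 = 15.999
Sum: 4×12.011 + 8×1.008 + 1×15.999 = 72.107 → 72.11 g/mol.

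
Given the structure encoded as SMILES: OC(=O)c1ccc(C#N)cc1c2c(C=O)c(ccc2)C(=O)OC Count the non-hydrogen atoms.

23

Every atom symbol written in the SMILES (organic subset) is one heavy atom; implicit H are not written.
Heavy atoms by element → C:17, N:1, O:5.
Total: 23.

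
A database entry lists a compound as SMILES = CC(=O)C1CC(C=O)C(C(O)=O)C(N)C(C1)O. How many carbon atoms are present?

Count every carbon token in the SMILES (each C, including those in ring-closure positions and inside branches).
Carbon count: 11.

11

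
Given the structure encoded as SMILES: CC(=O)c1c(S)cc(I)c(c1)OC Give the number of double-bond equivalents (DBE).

Molecular formula: C9H9IO2S.
DoU = (2C + 2 + N − H − X) / 2, where X is the halogen count and O/S are ignored.
    = (2·9 + 2 + 0 − 9 − 1) / 2 = 10 / 2 = 5.

5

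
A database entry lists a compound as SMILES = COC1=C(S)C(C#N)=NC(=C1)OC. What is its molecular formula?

C8H8N2O2S

Walk through each heavy atom and fill implicit hydrogens from standard valence (C 4, N 3, O 2, S 2, halogen 1):
  atom 1: C, bond orders sum to 1 (valence 4) → 3 H
  atom 2: O, bond orders sum to 2 (valence 2) → 0 H
  atom 3: C, bond orders sum to 4 (valence 4) → 0 H
  atom 4: C, bond orders sum to 4 (valence 4) → 0 H
  atom 5: S, bond orders sum to 1 (valence 2) → 1 H
  atom 6: C, bond orders sum to 4 (valence 4) → 0 H
  atom 7: C, bond orders sum to 4 (valence 4) → 0 H
  atom 8: N, bond orders sum to 3 (valence 3) → 0 H
  atom 9: N, bond orders sum to 3 (valence 3) → 0 H
  atom 10: C, bond orders sum to 4 (valence 4) → 0 H
  atom 11: C, bond orders sum to 3 (valence 4) → 1 H
  atom 12: O, bond orders sum to 2 (valence 2) → 0 H
  atom 13: C, bond orders sum to 1 (valence 4) → 3 H
Totals → C:8, H:8, N:2, O:2, S:1.
In Hill order: C8H8N2O2S.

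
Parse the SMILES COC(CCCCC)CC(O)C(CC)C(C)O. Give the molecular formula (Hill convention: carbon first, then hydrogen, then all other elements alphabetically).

C14H30O3

Walk through each heavy atom and fill implicit hydrogens from standard valence (C 4, N 3, O 2, S 2, halogen 1):
  atom 1: C, bond orders sum to 1 (valence 4) → 3 H
  atom 2: O, bond orders sum to 2 (valence 2) → 0 H
  atom 3: C, bond orders sum to 3 (valence 4) → 1 H
  atom 4: C, bond orders sum to 2 (valence 4) → 2 H
  atom 5: C, bond orders sum to 2 (valence 4) → 2 H
  atom 6: C, bond orders sum to 2 (valence 4) → 2 H
  atom 7: C, bond orders sum to 2 (valence 4) → 2 H
  atom 8: C, bond orders sum to 1 (valence 4) → 3 H
  atom 9: C, bond orders sum to 2 (valence 4) → 2 H
  atom 10: C, bond orders sum to 3 (valence 4) → 1 H
  atom 11: O, bond orders sum to 1 (valence 2) → 1 H
  atom 12: C, bond orders sum to 3 (valence 4) → 1 H
  atom 13: C, bond orders sum to 2 (valence 4) → 2 H
  atom 14: C, bond orders sum to 1 (valence 4) → 3 H
  atom 15: C, bond orders sum to 3 (valence 4) → 1 H
  atom 16: C, bond orders sum to 1 (valence 4) → 3 H
  atom 17: O, bond orders sum to 1 (valence 2) → 1 H
Totals → C:14, H:30, O:3.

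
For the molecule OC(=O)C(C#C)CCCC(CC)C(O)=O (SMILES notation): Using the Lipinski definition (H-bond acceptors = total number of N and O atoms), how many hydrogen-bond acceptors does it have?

N atoms: 0; O atoms: 4.
Lipinski HBA = 0 + 4 = 4.

4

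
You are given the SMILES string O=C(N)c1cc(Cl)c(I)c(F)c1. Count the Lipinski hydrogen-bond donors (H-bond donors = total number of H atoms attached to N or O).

2

Donors: find every N or O and count the H atoms it carries.
  atom 1 (O): bond orders sum to 2 → 0 H
  atom 3 (N): bond orders sum to 1 → 2 H
Lipinski HBD = 2.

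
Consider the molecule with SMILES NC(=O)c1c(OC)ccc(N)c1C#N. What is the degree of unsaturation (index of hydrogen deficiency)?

Molecular formula: C9H9N3O2.
DoU = (2C + 2 + N − H − X) / 2, where X is the halogen count and O/S are ignored.
    = (2·9 + 2 + 3 − 9 − 0) / 2 = 14 / 2 = 7.

7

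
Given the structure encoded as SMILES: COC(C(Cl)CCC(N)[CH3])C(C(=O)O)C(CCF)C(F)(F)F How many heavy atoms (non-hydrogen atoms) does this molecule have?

22

Every atom symbol written in the SMILES (organic subset) is one heavy atom; implicit H are not written.
Heavy atoms by element → C:13, Cl:1, F:4, N:1, O:3.
Total: 22.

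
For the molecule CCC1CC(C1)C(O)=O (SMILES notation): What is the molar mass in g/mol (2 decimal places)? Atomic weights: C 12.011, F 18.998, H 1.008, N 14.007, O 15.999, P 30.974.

First, the molecular formula is C7H12O2 (counting implicit H from valence).
  C: 7 × 12.011 = 84.077
  H: 12 × 1.008 = 12.096
  O: 2 × 15.999 = 31.998
Sum: 7×12.011 + 12×1.008 + 2×15.999 = 128.171 → 128.17 g/mol.

128.17 g/mol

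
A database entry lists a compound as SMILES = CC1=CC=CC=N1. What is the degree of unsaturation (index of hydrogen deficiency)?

4

Molecular formula: C6H7N.
DoU = (2C + 2 + N − H − X) / 2, where X is the halogen count and O/S are ignored.
    = (2·6 + 2 + 1 − 7 − 0) / 2 = 8 / 2 = 4.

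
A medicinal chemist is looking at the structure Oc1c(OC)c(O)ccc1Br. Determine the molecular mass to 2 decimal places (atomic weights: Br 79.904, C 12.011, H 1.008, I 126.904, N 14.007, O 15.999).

219.03 g/mol

First, the molecular formula is C7H7BrO3 (counting implicit H from valence).
  Br: 1 × 79.904 = 79.904
  C: 7 × 12.011 = 84.077
  H: 7 × 1.008 = 7.056
  O: 3 × 15.999 = 47.997
Sum: 1×79.904 + 7×12.011 + 7×1.008 + 3×15.999 = 219.034 → 219.03 g/mol.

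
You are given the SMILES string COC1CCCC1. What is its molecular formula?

Walk through each heavy atom and fill implicit hydrogens from standard valence (C 4, N 3, O 2, S 2, halogen 1):
  atom 1: C, bond orders sum to 1 (valence 4) → 3 H
  atom 2: O, bond orders sum to 2 (valence 2) → 0 H
  atom 3: C, bond orders sum to 3 (valence 4) → 1 H
  atom 4: C, bond orders sum to 2 (valence 4) → 2 H
  atom 5: C, bond orders sum to 2 (valence 4) → 2 H
  atom 6: C, bond orders sum to 2 (valence 4) → 2 H
  atom 7: C, bond orders sum to 2 (valence 4) → 2 H
Totals → C:6, H:12, O:1.

C6H12O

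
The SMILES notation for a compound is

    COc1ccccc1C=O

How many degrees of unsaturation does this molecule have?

Molecular formula: C8H8O2.
DoU = (2C + 2 + N − H − X) / 2, where X is the halogen count and O/S are ignored.
    = (2·8 + 2 + 0 − 8 − 0) / 2 = 10 / 2 = 5.

5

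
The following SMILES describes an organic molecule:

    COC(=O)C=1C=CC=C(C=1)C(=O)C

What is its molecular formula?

Walk through each heavy atom and fill implicit hydrogens from standard valence (C 4, N 3, O 2, S 2, halogen 1):
  atom 1: C, bond orders sum to 1 (valence 4) → 3 H
  atom 2: O, bond orders sum to 2 (valence 2) → 0 H
  atom 3: C, bond orders sum to 4 (valence 4) → 0 H
  atom 4: O, bond orders sum to 2 (valence 2) → 0 H
  atom 5: C, bond orders sum to 4 (valence 4) → 0 H
  atom 6: C, bond orders sum to 3 (valence 4) → 1 H
  atom 7: C, bond orders sum to 3 (valence 4) → 1 H
  atom 8: C, bond orders sum to 3 (valence 4) → 1 H
  atom 9: C, bond orders sum to 4 (valence 4) → 0 H
  atom 10: C, bond orders sum to 3 (valence 4) → 1 H
  atom 11: C, bond orders sum to 4 (valence 4) → 0 H
  atom 12: O, bond orders sum to 2 (valence 2) → 0 H
  atom 13: C, bond orders sum to 1 (valence 4) → 3 H
Totals → C:10, H:10, O:3.

C10H10O3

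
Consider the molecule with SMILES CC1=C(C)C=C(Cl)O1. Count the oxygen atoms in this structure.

Scan the SMILES for O atoms (remember two-letter symbols like Cl and Br are single atoms).
Oxygen count: 1.

1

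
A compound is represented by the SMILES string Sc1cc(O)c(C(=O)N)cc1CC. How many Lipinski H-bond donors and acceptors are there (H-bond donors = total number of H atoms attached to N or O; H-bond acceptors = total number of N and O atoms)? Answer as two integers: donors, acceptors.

3, 3

Donors: find every N or O and count the H atoms it carries.
  atom 5 (O): bond orders sum to 1 → 1 H
  atom 8 (O): bond orders sum to 2 → 0 H
  atom 9 (N): bond orders sum to 1 → 2 H
Lipinski HBD = 3.
Acceptors: N atoms = 1, O atoms = 2 → HBA = 3.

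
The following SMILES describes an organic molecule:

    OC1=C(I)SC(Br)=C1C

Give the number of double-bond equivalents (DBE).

3

Degree of unsaturation = (number of rings) + (number of π bonds).
Ring closures in the SMILES: 1.
π bonds: 2 double bonds (each 1 DoU) → 2 DoU from unsaturation.
Total DoU = 1 + 2 = 3.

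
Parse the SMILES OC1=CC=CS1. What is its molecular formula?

C4H4OS

Walk through each heavy atom and fill implicit hydrogens from standard valence (C 4, N 3, O 2, S 2, halogen 1):
  atom 1: O, bond orders sum to 1 (valence 2) → 1 H
  atom 2: C, bond orders sum to 4 (valence 4) → 0 H
  atom 3: C, bond orders sum to 3 (valence 4) → 1 H
  atom 4: C, bond orders sum to 3 (valence 4) → 1 H
  atom 5: C, bond orders sum to 3 (valence 4) → 1 H
  atom 6: S, bond orders sum to 2 (valence 2) → 0 H
Totals → C:4, H:4, O:1, S:1.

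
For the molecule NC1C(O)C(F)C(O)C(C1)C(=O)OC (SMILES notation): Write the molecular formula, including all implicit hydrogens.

Walk through each heavy atom and fill implicit hydrogens from standard valence (C 4, N 3, O 2, S 2, halogen 1):
  atom 1: N, bond orders sum to 1 (valence 3) → 2 H
  atom 2: C, bond orders sum to 3 (valence 4) → 1 H
  atom 3: C, bond orders sum to 3 (valence 4) → 1 H
  atom 4: O, bond orders sum to 1 (valence 2) → 1 H
  atom 5: C, bond orders sum to 3 (valence 4) → 1 H
  atom 6: F (halogen, monovalent) → 0 H
  atom 7: C, bond orders sum to 3 (valence 4) → 1 H
  atom 8: O, bond orders sum to 1 (valence 2) → 1 H
  atom 9: C, bond orders sum to 3 (valence 4) → 1 H
  atom 10: C, bond orders sum to 2 (valence 4) → 2 H
  atom 11: C, bond orders sum to 4 (valence 4) → 0 H
  atom 12: O, bond orders sum to 2 (valence 2) → 0 H
  atom 13: O, bond orders sum to 2 (valence 2) → 0 H
  atom 14: C, bond orders sum to 1 (valence 4) → 3 H
Totals → C:8, H:14, F:1, N:1, O:4.

C8H14FNO4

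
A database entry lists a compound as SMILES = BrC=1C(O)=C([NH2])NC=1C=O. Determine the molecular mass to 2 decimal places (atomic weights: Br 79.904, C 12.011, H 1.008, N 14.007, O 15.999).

First, the molecular formula is C5H5BrN2O2 (counting implicit H from valence).
  Br: 1 × 79.904 = 79.904
  C: 5 × 12.011 = 60.055
  H: 5 × 1.008 = 5.040
  N: 2 × 14.007 = 28.014
  O: 2 × 15.999 = 31.998
Sum: 1×79.904 + 5×12.011 + 5×1.008 + 2×14.007 + 2×15.999 = 205.011 → 205.01 g/mol.

205.01 g/mol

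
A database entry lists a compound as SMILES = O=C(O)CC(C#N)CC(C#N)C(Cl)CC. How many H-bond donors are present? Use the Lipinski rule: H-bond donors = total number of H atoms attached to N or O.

Donors: find every N or O and count the H atoms it carries.
  atom 1 (O): bond orders sum to 2 → 0 H
  atom 3 (O): bond orders sum to 1 → 1 H
  atom 7 (N): bond orders sum to 3 → 0 H
  atom 11 (N): bond orders sum to 3 → 0 H
Lipinski HBD = 1.

1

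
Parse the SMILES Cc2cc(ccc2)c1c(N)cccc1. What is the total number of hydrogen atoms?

Walk through each heavy atom and fill implicit hydrogens from standard valence (C 4, N 3, O 2, S 2, halogen 1); for lowercase aromatic atoms, an aromatic c carries 1 H when it has two neighbours and 0 H with three, and aromatic n carries 0 H:
  atom 1: C, bond orders sum to 1 (valence 4) → 3 H
  atom 2: aromatic c, 3 neighbours → 0 H
  atom 3: aromatic c, 2 neighbours → 1 H
  atom 4: aromatic c, 3 neighbours → 0 H
  atom 5: aromatic c, 2 neighbours → 1 H
  atom 6: aromatic c, 2 neighbours → 1 H
  atom 7: aromatic c, 2 neighbours → 1 H
  atom 8: aromatic c, 3 neighbours → 0 H
  atom 9: aromatic c, 3 neighbours → 0 H
  atom 10: N, bond orders sum to 1 (valence 3) → 2 H
  atom 11: aromatic c, 2 neighbours → 1 H
  atom 12: aromatic c, 2 neighbours → 1 H
  atom 13: aromatic c, 2 neighbours → 1 H
  atom 14: aromatic c, 2 neighbours → 1 H
Total hydrogens: 13.

13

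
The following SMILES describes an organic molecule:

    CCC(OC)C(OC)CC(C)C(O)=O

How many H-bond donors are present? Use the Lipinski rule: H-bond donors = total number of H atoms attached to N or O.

1

Donors: find every N or O and count the H atoms it carries.
  atom 4 (O): bond orders sum to 2 → 0 H
  atom 7 (O): bond orders sum to 2 → 0 H
  atom 13 (O): bond orders sum to 1 → 1 H
  atom 14 (O): bond orders sum to 2 → 0 H
Lipinski HBD = 1.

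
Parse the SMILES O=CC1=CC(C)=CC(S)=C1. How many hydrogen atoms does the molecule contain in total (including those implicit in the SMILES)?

8

Walk through each heavy atom and fill implicit hydrogens from standard valence (C 4, N 3, O 2, S 2, halogen 1):
  atom 1: O, bond orders sum to 2 (valence 2) → 0 H
  atom 2: C, bond orders sum to 3 (valence 4) → 1 H
  atom 3: C, bond orders sum to 4 (valence 4) → 0 H
  atom 4: C, bond orders sum to 3 (valence 4) → 1 H
  atom 5: C, bond orders sum to 4 (valence 4) → 0 H
  atom 6: C, bond orders sum to 1 (valence 4) → 3 H
  atom 7: C, bond orders sum to 3 (valence 4) → 1 H
  atom 8: C, bond orders sum to 4 (valence 4) → 0 H
  atom 9: S, bond orders sum to 1 (valence 2) → 1 H
  atom 10: C, bond orders sum to 3 (valence 4) → 1 H
Total hydrogens: 8.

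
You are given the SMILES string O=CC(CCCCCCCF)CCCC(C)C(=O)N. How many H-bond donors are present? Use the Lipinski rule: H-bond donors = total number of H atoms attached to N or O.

2

Donors: find every N or O and count the H atoms it carries.
  atom 1 (O): bond orders sum to 2 → 0 H
  atom 18 (O): bond orders sum to 2 → 0 H
  atom 19 (N): bond orders sum to 1 → 2 H
Lipinski HBD = 2.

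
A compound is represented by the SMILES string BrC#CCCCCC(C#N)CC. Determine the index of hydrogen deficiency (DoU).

4

Molecular formula: C10H14BrN.
DoU = (2C + 2 + N − H − X) / 2, where X is the halogen count and O/S are ignored.
    = (2·10 + 2 + 1 − 14 − 1) / 2 = 8 / 2 = 4.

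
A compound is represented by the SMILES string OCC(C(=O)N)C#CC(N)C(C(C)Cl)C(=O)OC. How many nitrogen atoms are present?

2

Scan the SMILES for N atoms (remember two-letter symbols like Cl and Br are single atoms).
Nitrogen count: 2.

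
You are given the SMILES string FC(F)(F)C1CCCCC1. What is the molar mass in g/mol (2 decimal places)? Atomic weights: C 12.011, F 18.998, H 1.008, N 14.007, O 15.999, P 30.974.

First, the molecular formula is C7H11F3 (counting implicit H from valence).
  C: 7 × 12.011 = 84.077
  F: 3 × 18.998 = 56.994
  H: 11 × 1.008 = 11.088
Sum: 7×12.011 + 3×18.998 + 11×1.008 = 152.159 → 152.16 g/mol.

152.16 g/mol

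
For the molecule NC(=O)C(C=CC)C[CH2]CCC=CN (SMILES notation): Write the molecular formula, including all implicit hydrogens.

C11H20N2O

Walk through each heavy atom and fill implicit hydrogens from standard valence (C 4, N 3, O 2, S 2, halogen 1):
  atom 1: N, bond orders sum to 1 (valence 3) → 2 H
  atom 2: C, bond orders sum to 4 (valence 4) → 0 H
  atom 3: O, bond orders sum to 2 (valence 2) → 0 H
  atom 4: C, bond orders sum to 3 (valence 4) → 1 H
  atom 5: C, bond orders sum to 3 (valence 4) → 1 H
  atom 6: C, bond orders sum to 3 (valence 4) → 1 H
  atom 7: C, bond orders sum to 1 (valence 4) → 3 H
  atom 8: C, bond orders sum to 2 (valence 4) → 2 H
  atom 9: C with explicit H count 2
  atom 10: C, bond orders sum to 2 (valence 4) → 2 H
  atom 11: C, bond orders sum to 2 (valence 4) → 2 H
  atom 12: C, bond orders sum to 3 (valence 4) → 1 H
  atom 13: C, bond orders sum to 3 (valence 4) → 1 H
  atom 14: N, bond orders sum to 1 (valence 3) → 2 H
Totals → C:11, H:20, N:2, O:1.
In Hill order: C11H20N2O.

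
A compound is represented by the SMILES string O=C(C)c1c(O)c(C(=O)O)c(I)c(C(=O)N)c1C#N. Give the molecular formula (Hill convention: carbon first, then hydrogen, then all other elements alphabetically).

Walk through each heavy atom and fill implicit hydrogens from standard valence (C 4, N 3, O 2, S 2, halogen 1); for lowercase aromatic atoms, an aromatic c carries 1 H when it has two neighbours and 0 H with three, and aromatic n carries 0 H:
  atom 1: O, bond orders sum to 2 (valence 2) → 0 H
  atom 2: C, bond orders sum to 4 (valence 4) → 0 H
  atom 3: C, bond orders sum to 1 (valence 4) → 3 H
  atom 4: aromatic c, 3 neighbours → 0 H
  atom 5: aromatic c, 3 neighbours → 0 H
  atom 6: O, bond orders sum to 1 (valence 2) → 1 H
  atom 7: aromatic c, 3 neighbours → 0 H
  atom 8: C, bond orders sum to 4 (valence 4) → 0 H
  atom 9: O, bond orders sum to 2 (valence 2) → 0 H
  atom 10: O, bond orders sum to 1 (valence 2) → 1 H
  atom 11: aromatic c, 3 neighbours → 0 H
  atom 12: I (halogen, monovalent) → 0 H
  atom 13: aromatic c, 3 neighbours → 0 H
  atom 14: C, bond orders sum to 4 (valence 4) → 0 H
  atom 15: O, bond orders sum to 2 (valence 2) → 0 H
  atom 16: N, bond orders sum to 1 (valence 3) → 2 H
  atom 17: aromatic c, 3 neighbours → 0 H
  atom 18: C, bond orders sum to 4 (valence 4) → 0 H
  atom 19: N, bond orders sum to 3 (valence 3) → 0 H
Totals → C:11, H:7, I:1, N:2, O:5.
In Hill order: C11H7IN2O5.

C11H7IN2O5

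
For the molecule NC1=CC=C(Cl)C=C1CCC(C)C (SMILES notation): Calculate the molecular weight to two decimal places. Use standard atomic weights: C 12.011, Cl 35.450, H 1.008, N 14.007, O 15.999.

First, the molecular formula is C11H16ClN (counting implicit H from valence).
  C: 11 × 12.011 = 132.121
  Cl: 1 × 35.450 = 35.450
  H: 16 × 1.008 = 16.128
  N: 1 × 14.007 = 14.007
Sum: 11×12.011 + 1×35.450 + 16×1.008 + 1×14.007 = 197.706 → 197.71 g/mol.

197.71 g/mol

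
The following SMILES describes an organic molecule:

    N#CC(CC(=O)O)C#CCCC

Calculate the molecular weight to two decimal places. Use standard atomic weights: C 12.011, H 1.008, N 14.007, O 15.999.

165.19 g/mol

First, the molecular formula is C9H11NO2 (counting implicit H from valence).
  C: 9 × 12.011 = 108.099
  H: 11 × 1.008 = 11.088
  N: 1 × 14.007 = 14.007
  O: 2 × 15.999 = 31.998
Sum: 9×12.011 + 11×1.008 + 1×14.007 + 2×15.999 = 165.192 → 165.19 g/mol.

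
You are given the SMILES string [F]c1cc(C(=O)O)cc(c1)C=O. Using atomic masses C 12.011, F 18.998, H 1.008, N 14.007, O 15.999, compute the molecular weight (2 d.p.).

168.12 g/mol

First, the molecular formula is C8H5FO3 (counting implicit H from valence).
  C: 8 × 12.011 = 96.088
  F: 1 × 18.998 = 18.998
  H: 5 × 1.008 = 5.040
  O: 3 × 15.999 = 47.997
Sum: 8×12.011 + 1×18.998 + 5×1.008 + 3×15.999 = 168.123 → 168.12 g/mol.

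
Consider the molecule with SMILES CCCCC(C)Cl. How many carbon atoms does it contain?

Count every carbon token in the SMILES (each C, including those in ring-closure positions and inside branches).
Carbon count: 6.

6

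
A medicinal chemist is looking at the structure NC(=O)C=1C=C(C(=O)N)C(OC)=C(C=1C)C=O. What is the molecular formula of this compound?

C11H12N2O4

Walk through each heavy atom and fill implicit hydrogens from standard valence (C 4, N 3, O 2, S 2, halogen 1):
  atom 1: N, bond orders sum to 1 (valence 3) → 2 H
  atom 2: C, bond orders sum to 4 (valence 4) → 0 H
  atom 3: O, bond orders sum to 2 (valence 2) → 0 H
  atom 4: C, bond orders sum to 4 (valence 4) → 0 H
  atom 5: C, bond orders sum to 3 (valence 4) → 1 H
  atom 6: C, bond orders sum to 4 (valence 4) → 0 H
  atom 7: C, bond orders sum to 4 (valence 4) → 0 H
  atom 8: O, bond orders sum to 2 (valence 2) → 0 H
  atom 9: N, bond orders sum to 1 (valence 3) → 2 H
  atom 10: C, bond orders sum to 4 (valence 4) → 0 H
  atom 11: O, bond orders sum to 2 (valence 2) → 0 H
  atom 12: C, bond orders sum to 1 (valence 4) → 3 H
  atom 13: C, bond orders sum to 4 (valence 4) → 0 H
  atom 14: C, bond orders sum to 4 (valence 4) → 0 H
  atom 15: C, bond orders sum to 1 (valence 4) → 3 H
  atom 16: C, bond orders sum to 3 (valence 4) → 1 H
  atom 17: O, bond orders sum to 2 (valence 2) → 0 H
Totals → C:11, H:12, N:2, O:4.
In Hill order: C11H12N2O4.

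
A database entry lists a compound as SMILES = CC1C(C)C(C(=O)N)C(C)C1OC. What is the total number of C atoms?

Count every carbon token in the SMILES (each C, including those in ring-closure positions and inside branches).
Carbon count: 10.

10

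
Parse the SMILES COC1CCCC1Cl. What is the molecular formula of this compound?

C6H11ClO

Walk through each heavy atom and fill implicit hydrogens from standard valence (C 4, N 3, O 2, S 2, halogen 1):
  atom 1: C, bond orders sum to 1 (valence 4) → 3 H
  atom 2: O, bond orders sum to 2 (valence 2) → 0 H
  atom 3: C, bond orders sum to 3 (valence 4) → 1 H
  atom 4: C, bond orders sum to 2 (valence 4) → 2 H
  atom 5: C, bond orders sum to 2 (valence 4) → 2 H
  atom 6: C, bond orders sum to 2 (valence 4) → 2 H
  atom 7: C, bond orders sum to 3 (valence 4) → 1 H
  atom 8: Cl (halogen, monovalent) → 0 H
Totals → C:6, H:11, Cl:1, O:1.
In Hill order: C6H11ClO.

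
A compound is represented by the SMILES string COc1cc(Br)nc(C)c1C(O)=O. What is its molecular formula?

Walk through each heavy atom and fill implicit hydrogens from standard valence (C 4, N 3, O 2, S 2, halogen 1); for lowercase aromatic atoms, an aromatic c carries 1 H when it has two neighbours and 0 H with three, and aromatic n carries 0 H:
  atom 1: C, bond orders sum to 1 (valence 4) → 3 H
  atom 2: O, bond orders sum to 2 (valence 2) → 0 H
  atom 3: aromatic c, 3 neighbours → 0 H
  atom 4: aromatic c, 2 neighbours → 1 H
  atom 5: aromatic c, 3 neighbours → 0 H
  atom 6: Br (halogen, monovalent) → 0 H
  atom 7: aromatic n, 2 neighbours → 0 H
  atom 8: aromatic c, 3 neighbours → 0 H
  atom 9: C, bond orders sum to 1 (valence 4) → 3 H
  atom 10: aromatic c, 3 neighbours → 0 H
  atom 11: C, bond orders sum to 4 (valence 4) → 0 H
  atom 12: O, bond orders sum to 1 (valence 2) → 1 H
  atom 13: O, bond orders sum to 2 (valence 2) → 0 H
Totals → C:8, H:8, Br:1, N:1, O:3.
In Hill order: C8H8BrNO3.

C8H8BrNO3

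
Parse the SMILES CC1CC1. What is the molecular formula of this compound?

C4H8

Walk through each heavy atom and fill implicit hydrogens from standard valence (C 4, N 3, O 2, S 2, halogen 1):
  atom 1: C, bond orders sum to 1 (valence 4) → 3 H
  atom 2: C, bond orders sum to 3 (valence 4) → 1 H
  atom 3: C, bond orders sum to 2 (valence 4) → 2 H
  atom 4: C, bond orders sum to 2 (valence 4) → 2 H
Totals → C:4, H:8.
In Hill order: C4H8.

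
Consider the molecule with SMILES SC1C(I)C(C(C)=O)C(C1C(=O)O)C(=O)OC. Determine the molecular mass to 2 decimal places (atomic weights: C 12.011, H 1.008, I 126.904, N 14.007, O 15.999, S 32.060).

372.17 g/mol

First, the molecular formula is C10H13IO5S (counting implicit H from valence).
  C: 10 × 12.011 = 120.110
  H: 13 × 1.008 = 13.104
  I: 1 × 126.904 = 126.904
  O: 5 × 15.999 = 79.995
  S: 1 × 32.060 = 32.060
Sum: 10×12.011 + 13×1.008 + 1×126.904 + 5×15.999 + 1×32.060 = 372.173 → 372.17 g/mol.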